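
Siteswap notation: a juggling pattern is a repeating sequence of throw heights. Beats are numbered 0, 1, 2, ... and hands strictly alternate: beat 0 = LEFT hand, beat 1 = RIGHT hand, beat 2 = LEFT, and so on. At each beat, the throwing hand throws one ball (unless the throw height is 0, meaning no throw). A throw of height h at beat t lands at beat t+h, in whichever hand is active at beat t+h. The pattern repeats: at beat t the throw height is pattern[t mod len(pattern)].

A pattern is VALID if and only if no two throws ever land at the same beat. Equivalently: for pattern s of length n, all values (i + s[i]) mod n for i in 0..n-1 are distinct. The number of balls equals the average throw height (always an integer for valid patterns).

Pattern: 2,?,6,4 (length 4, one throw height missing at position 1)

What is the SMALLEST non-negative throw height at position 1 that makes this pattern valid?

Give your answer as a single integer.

Answer: 0

Derivation:
i=0: (0 + 2) mod 4 = 2
i=1: s[i]=? (unknown)
i=2: (2 + 6) mod 4 = 0
i=3: (3 + 4) mod 4 = 3
Known residues: [0, 2, 3]; need a permutation of 0..3, so missing residue r = 1
Need (1 + s) mod 4 = 1; smallest s = (1 - 1) mod 4 = 0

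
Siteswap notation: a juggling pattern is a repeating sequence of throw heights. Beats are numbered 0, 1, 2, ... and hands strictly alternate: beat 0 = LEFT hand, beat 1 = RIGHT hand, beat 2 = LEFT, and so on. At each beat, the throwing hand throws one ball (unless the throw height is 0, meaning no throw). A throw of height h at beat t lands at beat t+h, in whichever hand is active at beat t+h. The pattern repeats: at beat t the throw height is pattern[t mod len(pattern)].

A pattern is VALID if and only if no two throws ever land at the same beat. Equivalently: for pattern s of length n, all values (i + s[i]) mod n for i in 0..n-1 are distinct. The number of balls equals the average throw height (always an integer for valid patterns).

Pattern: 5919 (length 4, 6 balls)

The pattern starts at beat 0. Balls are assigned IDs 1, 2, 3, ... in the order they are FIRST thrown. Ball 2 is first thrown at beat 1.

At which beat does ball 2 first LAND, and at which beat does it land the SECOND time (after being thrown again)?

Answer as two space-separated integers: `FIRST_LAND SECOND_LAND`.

Answer: 10 11

Derivation:
Beat 0 (L): throw ball1 h=5 -> lands@5:R; in-air after throw: [b1@5:R]
Beat 1 (R): throw ball2 h=9 -> lands@10:L; in-air after throw: [b1@5:R b2@10:L]
Beat 2 (L): throw ball3 h=1 -> lands@3:R; in-air after throw: [b3@3:R b1@5:R b2@10:L]
Beat 3 (R): throw ball3 h=9 -> lands@12:L; in-air after throw: [b1@5:R b2@10:L b3@12:L]
Beat 4 (L): throw ball4 h=5 -> lands@9:R; in-air after throw: [b1@5:R b4@9:R b2@10:L b3@12:L]
Beat 5 (R): throw ball1 h=9 -> lands@14:L; in-air after throw: [b4@9:R b2@10:L b3@12:L b1@14:L]
Beat 6 (L): throw ball5 h=1 -> lands@7:R; in-air after throw: [b5@7:R b4@9:R b2@10:L b3@12:L b1@14:L]
Beat 7 (R): throw ball5 h=9 -> lands@16:L; in-air after throw: [b4@9:R b2@10:L b3@12:L b1@14:L b5@16:L]
Beat 8 (L): throw ball6 h=5 -> lands@13:R; in-air after throw: [b4@9:R b2@10:L b3@12:L b6@13:R b1@14:L b5@16:L]
Beat 9 (R): throw ball4 h=9 -> lands@18:L; in-air after throw: [b2@10:L b3@12:L b6@13:R b1@14:L b5@16:L b4@18:L]
Beat 10 (L): throw ball2 h=1 -> lands@11:R; in-air after throw: [b2@11:R b3@12:L b6@13:R b1@14:L b5@16:L b4@18:L]
Beat 11 (R): throw ball2 h=9 -> lands@20:L; in-air after throw: [b3@12:L b6@13:R b1@14:L b5@16:L b4@18:L b2@20:L]
Ball 2: thrown@1 h=9 -> first land @10; rethrown@10 h=1 -> second land @11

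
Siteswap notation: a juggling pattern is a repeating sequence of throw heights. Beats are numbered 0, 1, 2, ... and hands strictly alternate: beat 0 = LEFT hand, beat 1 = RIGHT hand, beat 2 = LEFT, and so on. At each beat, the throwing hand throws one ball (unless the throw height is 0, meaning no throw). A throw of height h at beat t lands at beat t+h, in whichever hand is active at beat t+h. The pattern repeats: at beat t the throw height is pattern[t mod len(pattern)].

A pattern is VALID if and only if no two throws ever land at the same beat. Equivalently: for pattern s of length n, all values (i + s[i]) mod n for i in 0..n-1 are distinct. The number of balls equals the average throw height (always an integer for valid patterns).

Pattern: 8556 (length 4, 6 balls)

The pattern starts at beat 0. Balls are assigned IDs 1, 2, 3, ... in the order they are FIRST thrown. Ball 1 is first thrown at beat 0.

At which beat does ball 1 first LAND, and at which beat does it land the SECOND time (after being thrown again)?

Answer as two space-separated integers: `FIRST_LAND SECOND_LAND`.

Answer: 8 16

Derivation:
Beat 0 (L): throw ball1 h=8 -> lands@8:L; in-air after throw: [b1@8:L]
Beat 1 (R): throw ball2 h=5 -> lands@6:L; in-air after throw: [b2@6:L b1@8:L]
Beat 2 (L): throw ball3 h=5 -> lands@7:R; in-air after throw: [b2@6:L b3@7:R b1@8:L]
Beat 3 (R): throw ball4 h=6 -> lands@9:R; in-air after throw: [b2@6:L b3@7:R b1@8:L b4@9:R]
Beat 4 (L): throw ball5 h=8 -> lands@12:L; in-air after throw: [b2@6:L b3@7:R b1@8:L b4@9:R b5@12:L]
Beat 5 (R): throw ball6 h=5 -> lands@10:L; in-air after throw: [b2@6:L b3@7:R b1@8:L b4@9:R b6@10:L b5@12:L]
Beat 6 (L): throw ball2 h=5 -> lands@11:R; in-air after throw: [b3@7:R b1@8:L b4@9:R b6@10:L b2@11:R b5@12:L]
Beat 7 (R): throw ball3 h=6 -> lands@13:R; in-air after throw: [b1@8:L b4@9:R b6@10:L b2@11:R b5@12:L b3@13:R]
Beat 8 (L): throw ball1 h=8 -> lands@16:L; in-air after throw: [b4@9:R b6@10:L b2@11:R b5@12:L b3@13:R b1@16:L]
Beat 9 (R): throw ball4 h=5 -> lands@14:L; in-air after throw: [b6@10:L b2@11:R b5@12:L b3@13:R b4@14:L b1@16:L]
Beat 10 (L): throw ball6 h=5 -> lands@15:R; in-air after throw: [b2@11:R b5@12:L b3@13:R b4@14:L b6@15:R b1@16:L]
Beat 11 (R): throw ball2 h=6 -> lands@17:R; in-air after throw: [b5@12:L b3@13:R b4@14:L b6@15:R b1@16:L b2@17:R]
Beat 12 (L): throw ball5 h=8 -> lands@20:L; in-air after throw: [b3@13:R b4@14:L b6@15:R b1@16:L b2@17:R b5@20:L]
Beat 13 (R): throw ball3 h=5 -> lands@18:L; in-air after throw: [b4@14:L b6@15:R b1@16:L b2@17:R b3@18:L b5@20:L]
Beat 14 (L): throw ball4 h=5 -> lands@19:R; in-air after throw: [b6@15:R b1@16:L b2@17:R b3@18:L b4@19:R b5@20:L]
Beat 15 (R): throw ball6 h=6 -> lands@21:R; in-air after throw: [b1@16:L b2@17:R b3@18:L b4@19:R b5@20:L b6@21:R]
Ball 1: thrown@0 h=8 -> first land @8; rethrown@8 h=8 -> second land @16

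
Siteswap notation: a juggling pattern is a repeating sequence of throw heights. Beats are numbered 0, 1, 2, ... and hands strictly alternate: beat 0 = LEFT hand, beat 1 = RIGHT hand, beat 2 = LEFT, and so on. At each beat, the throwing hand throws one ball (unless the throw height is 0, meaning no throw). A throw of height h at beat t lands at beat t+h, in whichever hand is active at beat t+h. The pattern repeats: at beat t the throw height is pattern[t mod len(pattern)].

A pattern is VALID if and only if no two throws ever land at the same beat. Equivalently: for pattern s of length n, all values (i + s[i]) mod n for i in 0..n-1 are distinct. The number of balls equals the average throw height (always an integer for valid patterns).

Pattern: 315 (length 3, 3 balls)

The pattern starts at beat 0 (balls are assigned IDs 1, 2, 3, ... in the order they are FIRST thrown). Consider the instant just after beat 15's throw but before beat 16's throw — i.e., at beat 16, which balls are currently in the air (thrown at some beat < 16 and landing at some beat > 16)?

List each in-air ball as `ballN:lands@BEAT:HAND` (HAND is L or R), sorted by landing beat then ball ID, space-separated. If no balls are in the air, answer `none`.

Answer: ball1:lands@18:L ball2:lands@19:R

Derivation:
Beat 0 (L): throw ball1 h=3 -> lands@3:R; in-air after throw: [b1@3:R]
Beat 1 (R): throw ball2 h=1 -> lands@2:L; in-air after throw: [b2@2:L b1@3:R]
Beat 2 (L): throw ball2 h=5 -> lands@7:R; in-air after throw: [b1@3:R b2@7:R]
Beat 3 (R): throw ball1 h=3 -> lands@6:L; in-air after throw: [b1@6:L b2@7:R]
Beat 4 (L): throw ball3 h=1 -> lands@5:R; in-air after throw: [b3@5:R b1@6:L b2@7:R]
Beat 5 (R): throw ball3 h=5 -> lands@10:L; in-air after throw: [b1@6:L b2@7:R b3@10:L]
Beat 6 (L): throw ball1 h=3 -> lands@9:R; in-air after throw: [b2@7:R b1@9:R b3@10:L]
Beat 7 (R): throw ball2 h=1 -> lands@8:L; in-air after throw: [b2@8:L b1@9:R b3@10:L]
Beat 8 (L): throw ball2 h=5 -> lands@13:R; in-air after throw: [b1@9:R b3@10:L b2@13:R]
Beat 9 (R): throw ball1 h=3 -> lands@12:L; in-air after throw: [b3@10:L b1@12:L b2@13:R]
Beat 10 (L): throw ball3 h=1 -> lands@11:R; in-air after throw: [b3@11:R b1@12:L b2@13:R]
Beat 11 (R): throw ball3 h=5 -> lands@16:L; in-air after throw: [b1@12:L b2@13:R b3@16:L]
Beat 12 (L): throw ball1 h=3 -> lands@15:R; in-air after throw: [b2@13:R b1@15:R b3@16:L]
Beat 13 (R): throw ball2 h=1 -> lands@14:L; in-air after throw: [b2@14:L b1@15:R b3@16:L]
Beat 14 (L): throw ball2 h=5 -> lands@19:R; in-air after throw: [b1@15:R b3@16:L b2@19:R]
Beat 15 (R): throw ball1 h=3 -> lands@18:L; in-air after throw: [b3@16:L b1@18:L b2@19:R]
Beat 16 (L): throw ball3 h=1 -> lands@17:R; in-air after throw: [b3@17:R b1@18:L b2@19:R]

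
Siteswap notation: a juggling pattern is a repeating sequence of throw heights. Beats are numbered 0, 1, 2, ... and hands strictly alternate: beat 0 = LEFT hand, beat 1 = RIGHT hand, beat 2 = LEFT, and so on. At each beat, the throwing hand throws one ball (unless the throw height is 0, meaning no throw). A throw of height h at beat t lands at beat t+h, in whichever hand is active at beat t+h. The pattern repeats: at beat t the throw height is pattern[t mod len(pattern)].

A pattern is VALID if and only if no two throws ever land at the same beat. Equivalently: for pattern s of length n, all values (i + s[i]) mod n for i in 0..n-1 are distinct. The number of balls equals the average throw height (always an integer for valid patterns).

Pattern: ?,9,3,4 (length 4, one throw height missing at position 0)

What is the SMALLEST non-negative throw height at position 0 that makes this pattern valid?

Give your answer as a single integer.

i=0: s[i]=? (unknown)
i=1: (1 + 9) mod 4 = 2
i=2: (2 + 3) mod 4 = 1
i=3: (3 + 4) mod 4 = 3
Known residues: [1, 2, 3]; need a permutation of 0..3, so missing residue r = 0
Need (0 + s) mod 4 = 0; smallest s = (0 - 0) mod 4 = 0

Answer: 0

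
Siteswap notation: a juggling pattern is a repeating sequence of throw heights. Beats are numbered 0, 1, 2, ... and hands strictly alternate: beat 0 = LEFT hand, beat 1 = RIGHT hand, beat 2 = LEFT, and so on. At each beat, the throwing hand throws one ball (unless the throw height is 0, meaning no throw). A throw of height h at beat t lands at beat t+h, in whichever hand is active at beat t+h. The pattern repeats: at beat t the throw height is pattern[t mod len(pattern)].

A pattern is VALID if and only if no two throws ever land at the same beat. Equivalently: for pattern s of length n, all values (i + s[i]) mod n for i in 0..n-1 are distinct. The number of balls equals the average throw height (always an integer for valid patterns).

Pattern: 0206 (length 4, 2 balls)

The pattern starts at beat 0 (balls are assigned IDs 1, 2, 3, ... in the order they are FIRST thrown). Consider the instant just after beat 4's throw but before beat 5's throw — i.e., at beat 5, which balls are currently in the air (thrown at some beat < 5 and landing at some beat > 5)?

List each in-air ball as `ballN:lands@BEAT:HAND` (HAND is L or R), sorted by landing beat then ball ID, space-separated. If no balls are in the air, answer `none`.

Answer: ball1:lands@9:R

Derivation:
Beat 1 (R): throw ball1 h=2 -> lands@3:R; in-air after throw: [b1@3:R]
Beat 3 (R): throw ball1 h=6 -> lands@9:R; in-air after throw: [b1@9:R]
Beat 5 (R): throw ball2 h=2 -> lands@7:R; in-air after throw: [b2@7:R b1@9:R]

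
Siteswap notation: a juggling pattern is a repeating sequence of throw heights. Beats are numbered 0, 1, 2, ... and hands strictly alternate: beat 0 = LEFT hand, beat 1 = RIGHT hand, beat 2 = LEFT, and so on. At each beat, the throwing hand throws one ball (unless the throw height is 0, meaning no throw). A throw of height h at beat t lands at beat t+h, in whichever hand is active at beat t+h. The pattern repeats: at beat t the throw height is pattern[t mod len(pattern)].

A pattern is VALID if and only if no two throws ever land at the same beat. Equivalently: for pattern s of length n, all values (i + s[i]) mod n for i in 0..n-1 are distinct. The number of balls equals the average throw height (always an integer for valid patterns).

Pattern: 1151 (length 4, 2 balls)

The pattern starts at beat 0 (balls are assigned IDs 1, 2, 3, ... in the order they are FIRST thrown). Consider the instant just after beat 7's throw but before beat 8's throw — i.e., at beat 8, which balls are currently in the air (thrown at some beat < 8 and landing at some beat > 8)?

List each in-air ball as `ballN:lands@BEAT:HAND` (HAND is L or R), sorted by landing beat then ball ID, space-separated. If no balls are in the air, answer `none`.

Beat 0 (L): throw ball1 h=1 -> lands@1:R; in-air after throw: [b1@1:R]
Beat 1 (R): throw ball1 h=1 -> lands@2:L; in-air after throw: [b1@2:L]
Beat 2 (L): throw ball1 h=5 -> lands@7:R; in-air after throw: [b1@7:R]
Beat 3 (R): throw ball2 h=1 -> lands@4:L; in-air after throw: [b2@4:L b1@7:R]
Beat 4 (L): throw ball2 h=1 -> lands@5:R; in-air after throw: [b2@5:R b1@7:R]
Beat 5 (R): throw ball2 h=1 -> lands@6:L; in-air after throw: [b2@6:L b1@7:R]
Beat 6 (L): throw ball2 h=5 -> lands@11:R; in-air after throw: [b1@7:R b2@11:R]
Beat 7 (R): throw ball1 h=1 -> lands@8:L; in-air after throw: [b1@8:L b2@11:R]
Beat 8 (L): throw ball1 h=1 -> lands@9:R; in-air after throw: [b1@9:R b2@11:R]

Answer: ball2:lands@11:R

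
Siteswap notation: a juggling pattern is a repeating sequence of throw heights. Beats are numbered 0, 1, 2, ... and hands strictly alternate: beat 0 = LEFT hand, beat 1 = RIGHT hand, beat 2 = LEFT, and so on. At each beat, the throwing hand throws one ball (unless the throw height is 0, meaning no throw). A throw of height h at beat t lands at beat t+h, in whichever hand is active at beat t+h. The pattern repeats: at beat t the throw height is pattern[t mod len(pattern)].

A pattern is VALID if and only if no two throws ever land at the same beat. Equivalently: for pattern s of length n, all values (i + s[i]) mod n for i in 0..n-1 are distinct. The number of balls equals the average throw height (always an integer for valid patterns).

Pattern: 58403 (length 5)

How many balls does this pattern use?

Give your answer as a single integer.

Pattern = [5, 8, 4, 0, 3], length n = 5
  position 0: throw height = 5, running sum = 5
  position 1: throw height = 8, running sum = 13
  position 2: throw height = 4, running sum = 17
  position 3: throw height = 0, running sum = 17
  position 4: throw height = 3, running sum = 20
Total sum = 20; balls = sum / n = 20 / 5 = 4

Answer: 4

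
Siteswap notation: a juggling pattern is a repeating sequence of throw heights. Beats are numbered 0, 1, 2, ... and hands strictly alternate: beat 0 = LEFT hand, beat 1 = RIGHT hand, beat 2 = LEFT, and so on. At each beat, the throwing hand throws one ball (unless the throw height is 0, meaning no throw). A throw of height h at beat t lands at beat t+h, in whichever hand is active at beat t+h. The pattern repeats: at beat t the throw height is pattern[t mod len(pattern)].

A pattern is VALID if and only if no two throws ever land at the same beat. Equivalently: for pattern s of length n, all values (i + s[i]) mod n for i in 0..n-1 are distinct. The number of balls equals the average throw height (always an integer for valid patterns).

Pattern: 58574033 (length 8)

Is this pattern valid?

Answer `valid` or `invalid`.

Answer: invalid

Derivation:
i=0: (i + s[i]) mod n = (0 + 5) mod 8 = 5
i=1: (i + s[i]) mod n = (1 + 8) mod 8 = 1
i=2: (i + s[i]) mod n = (2 + 5) mod 8 = 7
i=3: (i + s[i]) mod n = (3 + 7) mod 8 = 2
i=4: (i + s[i]) mod n = (4 + 4) mod 8 = 0
i=5: (i + s[i]) mod n = (5 + 0) mod 8 = 5
i=6: (i + s[i]) mod n = (6 + 3) mod 8 = 1
i=7: (i + s[i]) mod n = (7 + 3) mod 8 = 2
Residues: [5, 1, 7, 2, 0, 5, 1, 2], distinct: False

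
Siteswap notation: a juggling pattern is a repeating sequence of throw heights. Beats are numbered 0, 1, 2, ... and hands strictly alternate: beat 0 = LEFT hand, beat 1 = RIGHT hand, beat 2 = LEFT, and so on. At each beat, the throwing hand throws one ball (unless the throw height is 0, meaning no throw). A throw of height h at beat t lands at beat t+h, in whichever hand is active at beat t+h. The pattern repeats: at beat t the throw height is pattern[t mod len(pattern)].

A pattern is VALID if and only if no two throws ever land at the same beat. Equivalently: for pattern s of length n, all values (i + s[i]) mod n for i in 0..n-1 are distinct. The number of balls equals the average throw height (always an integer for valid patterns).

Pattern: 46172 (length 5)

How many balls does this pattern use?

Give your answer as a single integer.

Answer: 4

Derivation:
Pattern = [4, 6, 1, 7, 2], length n = 5
  position 0: throw height = 4, running sum = 4
  position 1: throw height = 6, running sum = 10
  position 2: throw height = 1, running sum = 11
  position 3: throw height = 7, running sum = 18
  position 4: throw height = 2, running sum = 20
Total sum = 20; balls = sum / n = 20 / 5 = 4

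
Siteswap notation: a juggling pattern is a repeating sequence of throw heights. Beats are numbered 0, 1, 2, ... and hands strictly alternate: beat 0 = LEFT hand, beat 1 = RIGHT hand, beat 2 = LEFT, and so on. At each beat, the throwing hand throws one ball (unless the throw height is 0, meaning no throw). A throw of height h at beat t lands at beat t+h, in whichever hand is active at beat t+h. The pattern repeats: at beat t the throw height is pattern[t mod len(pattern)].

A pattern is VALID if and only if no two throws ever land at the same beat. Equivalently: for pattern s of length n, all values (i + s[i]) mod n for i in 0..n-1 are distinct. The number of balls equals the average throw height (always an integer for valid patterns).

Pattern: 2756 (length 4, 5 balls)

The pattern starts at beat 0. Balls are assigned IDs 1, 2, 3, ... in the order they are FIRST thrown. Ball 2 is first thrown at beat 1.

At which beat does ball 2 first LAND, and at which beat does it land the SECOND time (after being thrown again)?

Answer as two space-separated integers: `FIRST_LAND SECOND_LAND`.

Beat 0 (L): throw ball1 h=2 -> lands@2:L; in-air after throw: [b1@2:L]
Beat 1 (R): throw ball2 h=7 -> lands@8:L; in-air after throw: [b1@2:L b2@8:L]
Beat 2 (L): throw ball1 h=5 -> lands@7:R; in-air after throw: [b1@7:R b2@8:L]
Beat 3 (R): throw ball3 h=6 -> lands@9:R; in-air after throw: [b1@7:R b2@8:L b3@9:R]
Beat 4 (L): throw ball4 h=2 -> lands@6:L; in-air after throw: [b4@6:L b1@7:R b2@8:L b3@9:R]
Beat 5 (R): throw ball5 h=7 -> lands@12:L; in-air after throw: [b4@6:L b1@7:R b2@8:L b3@9:R b5@12:L]
Beat 6 (L): throw ball4 h=5 -> lands@11:R; in-air after throw: [b1@7:R b2@8:L b3@9:R b4@11:R b5@12:L]
Beat 7 (R): throw ball1 h=6 -> lands@13:R; in-air after throw: [b2@8:L b3@9:R b4@11:R b5@12:L b1@13:R]
Beat 8 (L): throw ball2 h=2 -> lands@10:L; in-air after throw: [b3@9:R b2@10:L b4@11:R b5@12:L b1@13:R]
Beat 9 (R): throw ball3 h=7 -> lands@16:L; in-air after throw: [b2@10:L b4@11:R b5@12:L b1@13:R b3@16:L]
Beat 10 (L): throw ball2 h=5 -> lands@15:R; in-air after throw: [b4@11:R b5@12:L b1@13:R b2@15:R b3@16:L]
Ball 2: thrown@1 h=7 -> first land @8; rethrown@8 h=2 -> second land @10

Answer: 8 10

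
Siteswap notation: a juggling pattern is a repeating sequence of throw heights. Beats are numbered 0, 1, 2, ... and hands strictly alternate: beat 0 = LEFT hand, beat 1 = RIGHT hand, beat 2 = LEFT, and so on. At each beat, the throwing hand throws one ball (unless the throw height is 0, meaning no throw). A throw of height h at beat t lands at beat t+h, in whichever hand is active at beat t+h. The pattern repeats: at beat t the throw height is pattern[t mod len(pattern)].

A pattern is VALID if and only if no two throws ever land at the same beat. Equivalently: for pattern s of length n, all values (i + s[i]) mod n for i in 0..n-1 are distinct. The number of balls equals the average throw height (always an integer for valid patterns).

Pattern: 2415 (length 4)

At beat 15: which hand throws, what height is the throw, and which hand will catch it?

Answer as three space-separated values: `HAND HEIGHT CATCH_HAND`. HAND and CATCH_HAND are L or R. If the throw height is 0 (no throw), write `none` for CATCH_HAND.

Answer: R 5 L

Derivation:
Beat 15: 15 mod 2 = 1, so hand = R
Throw height = pattern[15 mod 4] = pattern[3] = 5
Lands at beat 15+5=20, 20 mod 2 = 0, so catch hand = L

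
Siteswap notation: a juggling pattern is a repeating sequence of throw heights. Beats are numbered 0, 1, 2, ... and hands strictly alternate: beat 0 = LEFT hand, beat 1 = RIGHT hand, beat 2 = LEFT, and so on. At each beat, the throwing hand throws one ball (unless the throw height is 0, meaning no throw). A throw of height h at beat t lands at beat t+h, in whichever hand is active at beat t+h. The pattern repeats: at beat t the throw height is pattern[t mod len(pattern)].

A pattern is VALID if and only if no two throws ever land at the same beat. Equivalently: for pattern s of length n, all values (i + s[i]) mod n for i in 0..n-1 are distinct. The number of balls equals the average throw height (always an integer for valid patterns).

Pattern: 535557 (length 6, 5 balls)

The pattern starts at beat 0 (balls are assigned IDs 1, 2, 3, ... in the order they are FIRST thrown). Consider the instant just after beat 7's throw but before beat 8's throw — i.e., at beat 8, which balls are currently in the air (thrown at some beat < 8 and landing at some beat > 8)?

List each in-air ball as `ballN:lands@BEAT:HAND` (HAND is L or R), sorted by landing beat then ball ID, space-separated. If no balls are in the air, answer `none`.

Beat 0 (L): throw ball1 h=5 -> lands@5:R; in-air after throw: [b1@5:R]
Beat 1 (R): throw ball2 h=3 -> lands@4:L; in-air after throw: [b2@4:L b1@5:R]
Beat 2 (L): throw ball3 h=5 -> lands@7:R; in-air after throw: [b2@4:L b1@5:R b3@7:R]
Beat 3 (R): throw ball4 h=5 -> lands@8:L; in-air after throw: [b2@4:L b1@5:R b3@7:R b4@8:L]
Beat 4 (L): throw ball2 h=5 -> lands@9:R; in-air after throw: [b1@5:R b3@7:R b4@8:L b2@9:R]
Beat 5 (R): throw ball1 h=7 -> lands@12:L; in-air after throw: [b3@7:R b4@8:L b2@9:R b1@12:L]
Beat 6 (L): throw ball5 h=5 -> lands@11:R; in-air after throw: [b3@7:R b4@8:L b2@9:R b5@11:R b1@12:L]
Beat 7 (R): throw ball3 h=3 -> lands@10:L; in-air after throw: [b4@8:L b2@9:R b3@10:L b5@11:R b1@12:L]
Beat 8 (L): throw ball4 h=5 -> lands@13:R; in-air after throw: [b2@9:R b3@10:L b5@11:R b1@12:L b4@13:R]

Answer: ball2:lands@9:R ball3:lands@10:L ball5:lands@11:R ball1:lands@12:L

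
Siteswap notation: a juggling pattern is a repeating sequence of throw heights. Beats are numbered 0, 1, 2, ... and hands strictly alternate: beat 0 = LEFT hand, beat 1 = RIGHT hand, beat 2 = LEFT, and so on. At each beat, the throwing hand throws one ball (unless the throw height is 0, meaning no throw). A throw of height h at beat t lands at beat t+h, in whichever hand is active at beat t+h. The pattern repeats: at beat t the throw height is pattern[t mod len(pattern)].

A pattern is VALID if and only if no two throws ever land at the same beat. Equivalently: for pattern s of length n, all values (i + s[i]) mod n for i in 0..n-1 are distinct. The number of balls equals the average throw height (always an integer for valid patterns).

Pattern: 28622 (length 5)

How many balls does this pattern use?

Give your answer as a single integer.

Answer: 4

Derivation:
Pattern = [2, 8, 6, 2, 2], length n = 5
  position 0: throw height = 2, running sum = 2
  position 1: throw height = 8, running sum = 10
  position 2: throw height = 6, running sum = 16
  position 3: throw height = 2, running sum = 18
  position 4: throw height = 2, running sum = 20
Total sum = 20; balls = sum / n = 20 / 5 = 4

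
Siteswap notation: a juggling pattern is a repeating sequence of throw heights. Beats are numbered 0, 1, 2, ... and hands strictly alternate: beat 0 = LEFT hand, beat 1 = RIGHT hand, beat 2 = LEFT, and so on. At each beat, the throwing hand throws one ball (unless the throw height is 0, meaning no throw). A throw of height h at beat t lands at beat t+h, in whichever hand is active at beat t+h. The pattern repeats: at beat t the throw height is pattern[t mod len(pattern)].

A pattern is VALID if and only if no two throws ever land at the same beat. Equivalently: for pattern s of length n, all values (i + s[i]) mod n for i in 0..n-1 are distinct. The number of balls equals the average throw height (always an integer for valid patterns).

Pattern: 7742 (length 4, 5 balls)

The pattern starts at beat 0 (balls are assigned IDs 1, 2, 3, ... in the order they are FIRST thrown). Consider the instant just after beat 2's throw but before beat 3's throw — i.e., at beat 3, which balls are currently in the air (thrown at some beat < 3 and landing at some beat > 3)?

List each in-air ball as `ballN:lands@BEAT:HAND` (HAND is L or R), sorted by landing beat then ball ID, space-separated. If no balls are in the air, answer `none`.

Beat 0 (L): throw ball1 h=7 -> lands@7:R; in-air after throw: [b1@7:R]
Beat 1 (R): throw ball2 h=7 -> lands@8:L; in-air after throw: [b1@7:R b2@8:L]
Beat 2 (L): throw ball3 h=4 -> lands@6:L; in-air after throw: [b3@6:L b1@7:R b2@8:L]
Beat 3 (R): throw ball4 h=2 -> lands@5:R; in-air after throw: [b4@5:R b3@6:L b1@7:R b2@8:L]

Answer: ball3:lands@6:L ball1:lands@7:R ball2:lands@8:L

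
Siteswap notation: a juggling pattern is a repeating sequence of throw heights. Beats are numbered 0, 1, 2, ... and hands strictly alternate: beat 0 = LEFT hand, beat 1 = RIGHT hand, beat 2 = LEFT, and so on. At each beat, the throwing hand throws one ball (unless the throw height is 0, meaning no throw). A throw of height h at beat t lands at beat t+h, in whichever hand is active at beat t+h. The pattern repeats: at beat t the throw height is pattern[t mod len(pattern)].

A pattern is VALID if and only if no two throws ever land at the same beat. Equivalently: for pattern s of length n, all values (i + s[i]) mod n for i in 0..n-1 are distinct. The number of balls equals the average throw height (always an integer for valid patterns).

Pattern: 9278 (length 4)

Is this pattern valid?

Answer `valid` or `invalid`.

Answer: invalid

Derivation:
i=0: (i + s[i]) mod n = (0 + 9) mod 4 = 1
i=1: (i + s[i]) mod n = (1 + 2) mod 4 = 3
i=2: (i + s[i]) mod n = (2 + 7) mod 4 = 1
i=3: (i + s[i]) mod n = (3 + 8) mod 4 = 3
Residues: [1, 3, 1, 3], distinct: False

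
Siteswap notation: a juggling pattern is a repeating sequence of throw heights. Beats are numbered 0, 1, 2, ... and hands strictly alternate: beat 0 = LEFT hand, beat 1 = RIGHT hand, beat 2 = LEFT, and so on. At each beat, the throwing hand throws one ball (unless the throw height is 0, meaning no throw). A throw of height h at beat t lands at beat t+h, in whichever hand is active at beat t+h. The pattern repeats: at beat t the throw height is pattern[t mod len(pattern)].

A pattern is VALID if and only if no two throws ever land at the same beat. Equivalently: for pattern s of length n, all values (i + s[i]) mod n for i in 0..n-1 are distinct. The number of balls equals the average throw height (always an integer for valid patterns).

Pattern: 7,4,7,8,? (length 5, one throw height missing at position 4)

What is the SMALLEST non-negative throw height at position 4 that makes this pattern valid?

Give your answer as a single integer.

Answer: 4

Derivation:
i=0: (0 + 7) mod 5 = 2
i=1: (1 + 4) mod 5 = 0
i=2: (2 + 7) mod 5 = 4
i=3: (3 + 8) mod 5 = 1
i=4: s[i]=? (unknown)
Known residues: [0, 1, 2, 4]; need a permutation of 0..4, so missing residue r = 3
Need (4 + s) mod 5 = 3; smallest s = (3 - 4) mod 5 = 4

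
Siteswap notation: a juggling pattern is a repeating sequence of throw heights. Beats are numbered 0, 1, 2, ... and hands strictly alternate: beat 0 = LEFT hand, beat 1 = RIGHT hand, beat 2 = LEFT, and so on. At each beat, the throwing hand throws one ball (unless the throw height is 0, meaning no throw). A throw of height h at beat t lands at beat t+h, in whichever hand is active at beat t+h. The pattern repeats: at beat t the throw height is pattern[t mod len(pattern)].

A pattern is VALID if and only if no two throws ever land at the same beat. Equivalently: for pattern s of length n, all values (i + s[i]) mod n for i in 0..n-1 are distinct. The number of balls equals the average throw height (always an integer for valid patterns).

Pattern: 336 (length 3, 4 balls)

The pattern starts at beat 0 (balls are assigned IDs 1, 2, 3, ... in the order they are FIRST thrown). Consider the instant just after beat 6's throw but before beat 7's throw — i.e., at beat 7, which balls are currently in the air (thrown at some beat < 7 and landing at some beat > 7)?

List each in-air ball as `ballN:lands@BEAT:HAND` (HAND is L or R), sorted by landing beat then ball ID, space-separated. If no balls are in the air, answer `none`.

Answer: ball3:lands@8:L ball1:lands@9:R ball4:lands@11:R

Derivation:
Beat 0 (L): throw ball1 h=3 -> lands@3:R; in-air after throw: [b1@3:R]
Beat 1 (R): throw ball2 h=3 -> lands@4:L; in-air after throw: [b1@3:R b2@4:L]
Beat 2 (L): throw ball3 h=6 -> lands@8:L; in-air after throw: [b1@3:R b2@4:L b3@8:L]
Beat 3 (R): throw ball1 h=3 -> lands@6:L; in-air after throw: [b2@4:L b1@6:L b3@8:L]
Beat 4 (L): throw ball2 h=3 -> lands@7:R; in-air after throw: [b1@6:L b2@7:R b3@8:L]
Beat 5 (R): throw ball4 h=6 -> lands@11:R; in-air after throw: [b1@6:L b2@7:R b3@8:L b4@11:R]
Beat 6 (L): throw ball1 h=3 -> lands@9:R; in-air after throw: [b2@7:R b3@8:L b1@9:R b4@11:R]
Beat 7 (R): throw ball2 h=3 -> lands@10:L; in-air after throw: [b3@8:L b1@9:R b2@10:L b4@11:R]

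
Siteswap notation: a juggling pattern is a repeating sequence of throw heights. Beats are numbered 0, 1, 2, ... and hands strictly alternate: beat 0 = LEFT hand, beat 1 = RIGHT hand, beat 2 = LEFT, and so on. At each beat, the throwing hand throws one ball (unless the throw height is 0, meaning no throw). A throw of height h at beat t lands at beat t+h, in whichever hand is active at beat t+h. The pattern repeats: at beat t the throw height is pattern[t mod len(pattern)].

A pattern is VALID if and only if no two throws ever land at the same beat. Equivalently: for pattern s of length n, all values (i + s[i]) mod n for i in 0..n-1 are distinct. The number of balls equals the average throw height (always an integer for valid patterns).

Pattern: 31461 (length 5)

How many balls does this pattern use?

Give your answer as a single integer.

Pattern = [3, 1, 4, 6, 1], length n = 5
  position 0: throw height = 3, running sum = 3
  position 1: throw height = 1, running sum = 4
  position 2: throw height = 4, running sum = 8
  position 3: throw height = 6, running sum = 14
  position 4: throw height = 1, running sum = 15
Total sum = 15; balls = sum / n = 15 / 5 = 3

Answer: 3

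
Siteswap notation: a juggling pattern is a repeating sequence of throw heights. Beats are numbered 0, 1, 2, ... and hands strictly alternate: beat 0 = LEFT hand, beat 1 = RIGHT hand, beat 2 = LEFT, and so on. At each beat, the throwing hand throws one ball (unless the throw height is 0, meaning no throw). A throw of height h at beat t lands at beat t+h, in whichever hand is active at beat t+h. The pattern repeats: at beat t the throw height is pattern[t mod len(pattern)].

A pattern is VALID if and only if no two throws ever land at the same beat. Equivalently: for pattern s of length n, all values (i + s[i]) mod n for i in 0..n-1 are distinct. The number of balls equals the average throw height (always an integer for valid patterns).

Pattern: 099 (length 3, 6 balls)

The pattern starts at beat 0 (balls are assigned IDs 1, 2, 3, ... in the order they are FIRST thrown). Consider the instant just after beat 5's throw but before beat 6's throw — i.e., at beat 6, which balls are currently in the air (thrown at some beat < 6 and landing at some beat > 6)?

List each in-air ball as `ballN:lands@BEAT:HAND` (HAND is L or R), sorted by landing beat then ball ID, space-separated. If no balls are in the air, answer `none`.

Beat 1 (R): throw ball1 h=9 -> lands@10:L; in-air after throw: [b1@10:L]
Beat 2 (L): throw ball2 h=9 -> lands@11:R; in-air after throw: [b1@10:L b2@11:R]
Beat 4 (L): throw ball3 h=9 -> lands@13:R; in-air after throw: [b1@10:L b2@11:R b3@13:R]
Beat 5 (R): throw ball4 h=9 -> lands@14:L; in-air after throw: [b1@10:L b2@11:R b3@13:R b4@14:L]

Answer: ball1:lands@10:L ball2:lands@11:R ball3:lands@13:R ball4:lands@14:L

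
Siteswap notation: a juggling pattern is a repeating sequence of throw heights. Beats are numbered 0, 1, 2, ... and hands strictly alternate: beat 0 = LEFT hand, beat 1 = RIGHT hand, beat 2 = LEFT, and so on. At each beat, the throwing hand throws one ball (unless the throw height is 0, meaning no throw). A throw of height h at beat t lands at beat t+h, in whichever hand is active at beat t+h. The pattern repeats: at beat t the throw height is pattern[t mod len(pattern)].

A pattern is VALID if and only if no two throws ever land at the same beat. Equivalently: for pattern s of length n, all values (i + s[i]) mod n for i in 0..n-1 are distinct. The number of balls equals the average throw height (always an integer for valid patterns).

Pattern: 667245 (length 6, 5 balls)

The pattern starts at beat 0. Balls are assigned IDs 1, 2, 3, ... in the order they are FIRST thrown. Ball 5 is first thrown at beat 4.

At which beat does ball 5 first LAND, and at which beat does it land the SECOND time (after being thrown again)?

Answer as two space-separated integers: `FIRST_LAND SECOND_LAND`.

Answer: 8 15

Derivation:
Beat 0 (L): throw ball1 h=6 -> lands@6:L; in-air after throw: [b1@6:L]
Beat 1 (R): throw ball2 h=6 -> lands@7:R; in-air after throw: [b1@6:L b2@7:R]
Beat 2 (L): throw ball3 h=7 -> lands@9:R; in-air after throw: [b1@6:L b2@7:R b3@9:R]
Beat 3 (R): throw ball4 h=2 -> lands@5:R; in-air after throw: [b4@5:R b1@6:L b2@7:R b3@9:R]
Beat 4 (L): throw ball5 h=4 -> lands@8:L; in-air after throw: [b4@5:R b1@6:L b2@7:R b5@8:L b3@9:R]
Beat 5 (R): throw ball4 h=5 -> lands@10:L; in-air after throw: [b1@6:L b2@7:R b5@8:L b3@9:R b4@10:L]
Beat 6 (L): throw ball1 h=6 -> lands@12:L; in-air after throw: [b2@7:R b5@8:L b3@9:R b4@10:L b1@12:L]
Beat 7 (R): throw ball2 h=6 -> lands@13:R; in-air after throw: [b5@8:L b3@9:R b4@10:L b1@12:L b2@13:R]
Beat 8 (L): throw ball5 h=7 -> lands@15:R; in-air after throw: [b3@9:R b4@10:L b1@12:L b2@13:R b5@15:R]
Beat 9 (R): throw ball3 h=2 -> lands@11:R; in-air after throw: [b4@10:L b3@11:R b1@12:L b2@13:R b5@15:R]
Beat 10 (L): throw ball4 h=4 -> lands@14:L; in-air after throw: [b3@11:R b1@12:L b2@13:R b4@14:L b5@15:R]
Beat 11 (R): throw ball3 h=5 -> lands@16:L; in-air after throw: [b1@12:L b2@13:R b4@14:L b5@15:R b3@16:L]
Beat 12 (L): throw ball1 h=6 -> lands@18:L; in-air after throw: [b2@13:R b4@14:L b5@15:R b3@16:L b1@18:L]
Beat 13 (R): throw ball2 h=6 -> lands@19:R; in-air after throw: [b4@14:L b5@15:R b3@16:L b1@18:L b2@19:R]
Beat 14 (L): throw ball4 h=7 -> lands@21:R; in-air after throw: [b5@15:R b3@16:L b1@18:L b2@19:R b4@21:R]
Beat 15 (R): throw ball5 h=2 -> lands@17:R; in-air after throw: [b3@16:L b5@17:R b1@18:L b2@19:R b4@21:R]
Ball 5: thrown@4 h=4 -> first land @8; rethrown@8 h=7 -> second land @15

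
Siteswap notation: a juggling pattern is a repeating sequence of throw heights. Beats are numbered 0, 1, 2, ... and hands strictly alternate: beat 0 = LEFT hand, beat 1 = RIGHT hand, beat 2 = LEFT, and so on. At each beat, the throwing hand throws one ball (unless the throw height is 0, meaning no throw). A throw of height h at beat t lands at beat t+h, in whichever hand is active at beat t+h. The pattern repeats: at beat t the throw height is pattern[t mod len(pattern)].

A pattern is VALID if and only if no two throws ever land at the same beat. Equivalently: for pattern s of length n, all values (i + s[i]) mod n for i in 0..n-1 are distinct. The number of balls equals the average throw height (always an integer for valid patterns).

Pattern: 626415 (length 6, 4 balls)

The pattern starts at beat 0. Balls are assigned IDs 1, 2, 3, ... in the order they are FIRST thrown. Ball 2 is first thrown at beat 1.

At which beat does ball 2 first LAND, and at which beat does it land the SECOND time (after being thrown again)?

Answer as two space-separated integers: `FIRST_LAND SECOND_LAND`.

Answer: 3 7

Derivation:
Beat 0 (L): throw ball1 h=6 -> lands@6:L; in-air after throw: [b1@6:L]
Beat 1 (R): throw ball2 h=2 -> lands@3:R; in-air after throw: [b2@3:R b1@6:L]
Beat 2 (L): throw ball3 h=6 -> lands@8:L; in-air after throw: [b2@3:R b1@6:L b3@8:L]
Beat 3 (R): throw ball2 h=4 -> lands@7:R; in-air after throw: [b1@6:L b2@7:R b3@8:L]
Beat 4 (L): throw ball4 h=1 -> lands@5:R; in-air after throw: [b4@5:R b1@6:L b2@7:R b3@8:L]
Beat 5 (R): throw ball4 h=5 -> lands@10:L; in-air after throw: [b1@6:L b2@7:R b3@8:L b4@10:L]
Beat 6 (L): throw ball1 h=6 -> lands@12:L; in-air after throw: [b2@7:R b3@8:L b4@10:L b1@12:L]
Beat 7 (R): throw ball2 h=2 -> lands@9:R; in-air after throw: [b3@8:L b2@9:R b4@10:L b1@12:L]
Ball 2: thrown@1 h=2 -> first land @3; rethrown@3 h=4 -> second land @7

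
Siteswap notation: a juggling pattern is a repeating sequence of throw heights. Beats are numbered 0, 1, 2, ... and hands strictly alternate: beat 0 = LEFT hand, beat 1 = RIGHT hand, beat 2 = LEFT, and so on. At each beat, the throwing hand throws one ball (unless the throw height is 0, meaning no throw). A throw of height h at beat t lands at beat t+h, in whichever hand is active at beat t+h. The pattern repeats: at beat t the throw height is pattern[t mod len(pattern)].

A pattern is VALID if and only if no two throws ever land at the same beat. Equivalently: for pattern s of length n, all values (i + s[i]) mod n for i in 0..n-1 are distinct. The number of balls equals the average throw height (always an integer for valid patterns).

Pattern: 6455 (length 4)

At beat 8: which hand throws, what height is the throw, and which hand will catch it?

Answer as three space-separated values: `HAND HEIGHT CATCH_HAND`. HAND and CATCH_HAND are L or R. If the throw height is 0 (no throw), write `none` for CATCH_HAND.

Answer: L 6 L

Derivation:
Beat 8: 8 mod 2 = 0, so hand = L
Throw height = pattern[8 mod 4] = pattern[0] = 6
Lands at beat 8+6=14, 14 mod 2 = 0, so catch hand = L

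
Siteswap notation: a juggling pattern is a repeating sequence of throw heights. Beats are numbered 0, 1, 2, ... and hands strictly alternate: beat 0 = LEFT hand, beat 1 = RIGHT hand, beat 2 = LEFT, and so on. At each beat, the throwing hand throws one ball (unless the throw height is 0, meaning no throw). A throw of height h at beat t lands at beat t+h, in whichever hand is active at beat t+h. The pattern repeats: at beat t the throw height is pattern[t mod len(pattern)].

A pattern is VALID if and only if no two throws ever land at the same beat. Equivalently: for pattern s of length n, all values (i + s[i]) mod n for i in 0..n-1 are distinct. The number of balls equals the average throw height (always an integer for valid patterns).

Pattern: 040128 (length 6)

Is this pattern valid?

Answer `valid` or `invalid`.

Answer: invalid

Derivation:
i=0: (i + s[i]) mod n = (0 + 0) mod 6 = 0
i=1: (i + s[i]) mod n = (1 + 4) mod 6 = 5
i=2: (i + s[i]) mod n = (2 + 0) mod 6 = 2
i=3: (i + s[i]) mod n = (3 + 1) mod 6 = 4
i=4: (i + s[i]) mod n = (4 + 2) mod 6 = 0
i=5: (i + s[i]) mod n = (5 + 8) mod 6 = 1
Residues: [0, 5, 2, 4, 0, 1], distinct: False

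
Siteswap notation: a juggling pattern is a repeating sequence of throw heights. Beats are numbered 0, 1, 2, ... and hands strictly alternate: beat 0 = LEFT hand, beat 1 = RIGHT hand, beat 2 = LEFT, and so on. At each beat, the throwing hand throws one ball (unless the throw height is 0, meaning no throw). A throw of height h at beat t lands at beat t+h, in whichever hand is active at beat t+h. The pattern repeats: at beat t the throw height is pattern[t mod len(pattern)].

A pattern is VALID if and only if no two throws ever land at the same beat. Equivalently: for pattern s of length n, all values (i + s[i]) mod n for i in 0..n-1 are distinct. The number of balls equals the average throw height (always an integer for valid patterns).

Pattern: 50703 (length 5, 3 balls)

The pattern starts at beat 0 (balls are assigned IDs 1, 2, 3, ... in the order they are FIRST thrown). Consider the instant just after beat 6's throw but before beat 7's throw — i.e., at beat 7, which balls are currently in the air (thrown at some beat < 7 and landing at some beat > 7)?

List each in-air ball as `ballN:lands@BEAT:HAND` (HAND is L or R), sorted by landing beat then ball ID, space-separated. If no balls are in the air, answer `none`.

Beat 0 (L): throw ball1 h=5 -> lands@5:R; in-air after throw: [b1@5:R]
Beat 2 (L): throw ball2 h=7 -> lands@9:R; in-air after throw: [b1@5:R b2@9:R]
Beat 4 (L): throw ball3 h=3 -> lands@7:R; in-air after throw: [b1@5:R b3@7:R b2@9:R]
Beat 5 (R): throw ball1 h=5 -> lands@10:L; in-air after throw: [b3@7:R b2@9:R b1@10:L]
Beat 7 (R): throw ball3 h=7 -> lands@14:L; in-air after throw: [b2@9:R b1@10:L b3@14:L]

Answer: ball2:lands@9:R ball1:lands@10:L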